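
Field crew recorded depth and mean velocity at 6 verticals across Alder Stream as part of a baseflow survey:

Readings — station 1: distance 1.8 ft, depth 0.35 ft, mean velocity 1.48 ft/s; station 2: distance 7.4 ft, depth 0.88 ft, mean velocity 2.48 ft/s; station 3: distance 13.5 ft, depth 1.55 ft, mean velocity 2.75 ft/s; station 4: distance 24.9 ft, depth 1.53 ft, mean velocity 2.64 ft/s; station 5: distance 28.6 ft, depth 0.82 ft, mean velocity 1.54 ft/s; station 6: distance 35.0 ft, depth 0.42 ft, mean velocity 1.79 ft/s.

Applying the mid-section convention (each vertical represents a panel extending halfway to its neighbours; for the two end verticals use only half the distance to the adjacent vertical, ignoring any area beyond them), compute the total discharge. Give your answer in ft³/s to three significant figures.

90.8 ft³/s

w_1 = (7.4 − 1.8)/2 = 2.8 ft; q_1 = 1.48 × 0.35 × 2.8 = 1.450 ft³/s
w_2 = (13.5 − 1.8)/2 = 5.85 ft; q_2 = 2.48 × 0.88 × 5.85 = 12.77 ft³/s
w_3 = (24.9 − 7.4)/2 = 8.75 ft; q_3 = 2.75 × 1.55 × 8.75 = 37.30 ft³/s
w_4 = (28.6 − 13.5)/2 = 7.55 ft; q_4 = 2.64 × 1.53 × 7.55 = 30.50 ft³/s
w_5 = (35.0 − 24.9)/2 = 5.05 ft; q_5 = 1.54 × 0.82 × 5.05 = 6.377 ft³/s
w_6 = (35.0 − 28.6)/2 = 3.2 ft; q_6 = 1.79 × 0.42 × 3.2 = 2.406 ft³/s
Q = Σ qᵢ = 90.79 ft³/s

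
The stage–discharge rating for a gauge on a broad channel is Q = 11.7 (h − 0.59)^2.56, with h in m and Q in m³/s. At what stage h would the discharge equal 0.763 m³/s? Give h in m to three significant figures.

0.934 m

h − h₀ = (Q/C)^(1/b) = (0.763/11.7)^(1/2.56) = 0.3442 m
h = 0.59 + 0.3442 = 0.9342 m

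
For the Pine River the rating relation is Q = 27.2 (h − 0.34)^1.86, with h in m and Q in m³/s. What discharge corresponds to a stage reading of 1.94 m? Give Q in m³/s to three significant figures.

65.2 m³/s

Q = 27.2 × (1.94 − 0.34)^1.86 = 27.2 × 1.6^1.86 = 65.20 m³/s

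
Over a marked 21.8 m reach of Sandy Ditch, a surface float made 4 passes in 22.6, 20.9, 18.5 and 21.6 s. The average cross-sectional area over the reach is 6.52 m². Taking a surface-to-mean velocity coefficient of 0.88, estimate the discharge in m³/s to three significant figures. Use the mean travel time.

5.98 m³/s

t̄ = (22.6 + 20.9 + 18.5 + 21.6) / 4 = 20.9 s
v_surface = L / t̄ = 21.8 / 20.9 = 1.043 m/s
v_mean = 0.88 × 1.043 = 0.9179 m/s
Q = A × v_mean = 6.52 × 0.9179 = 5.985 m³/s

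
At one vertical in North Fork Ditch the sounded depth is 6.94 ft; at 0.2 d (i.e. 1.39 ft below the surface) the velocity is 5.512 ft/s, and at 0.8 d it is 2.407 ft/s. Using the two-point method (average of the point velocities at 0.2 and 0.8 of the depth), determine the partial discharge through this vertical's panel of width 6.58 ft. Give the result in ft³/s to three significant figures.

181 ft³/s

v̄ = (5.512 + 2.407) / 2 = 3.960 ft/s
q = v̄ × d × w = 3.960 × 6.94 × 6.58 = 180.8 ft³/s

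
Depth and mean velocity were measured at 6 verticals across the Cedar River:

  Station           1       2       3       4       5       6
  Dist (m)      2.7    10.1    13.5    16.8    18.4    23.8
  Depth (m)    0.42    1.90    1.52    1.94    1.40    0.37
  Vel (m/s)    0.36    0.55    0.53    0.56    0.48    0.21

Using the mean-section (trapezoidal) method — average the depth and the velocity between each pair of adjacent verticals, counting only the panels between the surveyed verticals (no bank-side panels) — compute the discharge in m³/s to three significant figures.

Panel 1-2: Δb = 7.4 m, d̄ = (0.42+1.90)/2 = 1.16, v̄ = (0.36+0.55)/2 = 0.455 → q = 7.4×1.16×0.455 = 3.906 m³/s
Panel 2-3: Δb = 3.4 m, d̄ = (1.90+1.52)/2 = 1.71, v̄ = (0.55+0.53)/2 = 0.54 → q = 3.4×1.71×0.54 = 3.140 m³/s
Panel 3-4: Δb = 3.3 m, d̄ = (1.52+1.94)/2 = 1.73, v̄ = (0.53+0.56)/2 = 0.545 → q = 3.3×1.73×0.545 = 3.111 m³/s
Panel 4-5: Δb = 1.6 m, d̄ = (1.94+1.40)/2 = 1.67, v̄ = (0.56+0.48)/2 = 0.52 → q = 1.6×1.67×0.52 = 1.389 m³/s
Panel 5-6: Δb = 5.4 m, d̄ = (1.40+0.37)/2 = 0.885, v̄ = (0.48+0.21)/2 = 0.345 → q = 5.4×0.885×0.345 = 1.649 m³/s
Q = Σ q = 13.19 m³/s

13.2 m³/s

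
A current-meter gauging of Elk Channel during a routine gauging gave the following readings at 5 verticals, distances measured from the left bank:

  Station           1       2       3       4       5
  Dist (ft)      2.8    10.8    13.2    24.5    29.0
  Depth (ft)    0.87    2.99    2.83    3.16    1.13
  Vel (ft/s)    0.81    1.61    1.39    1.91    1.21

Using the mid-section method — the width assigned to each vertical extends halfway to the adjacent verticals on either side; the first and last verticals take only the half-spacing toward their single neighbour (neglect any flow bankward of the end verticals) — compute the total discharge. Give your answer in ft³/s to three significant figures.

w_1 = (10.8 − 2.8)/2 = 4 ft; q_1 = 0.81 × 0.87 × 4 = 2.819 ft³/s
w_2 = (13.2 − 2.8)/2 = 5.2 ft; q_2 = 1.61 × 2.99 × 5.2 = 25.03 ft³/s
w_3 = (24.5 − 10.8)/2 = 6.85 ft; q_3 = 1.39 × 2.83 × 6.85 = 26.95 ft³/s
w_4 = (29.0 − 13.2)/2 = 7.9 ft; q_4 = 1.91 × 3.16 × 7.9 = 47.68 ft³/s
w_5 = (29.0 − 24.5)/2 = 2.25 ft; q_5 = 1.21 × 1.13 × 2.25 = 3.076 ft³/s
Q = Σ qᵢ = 105.6 ft³/s

106 ft³/s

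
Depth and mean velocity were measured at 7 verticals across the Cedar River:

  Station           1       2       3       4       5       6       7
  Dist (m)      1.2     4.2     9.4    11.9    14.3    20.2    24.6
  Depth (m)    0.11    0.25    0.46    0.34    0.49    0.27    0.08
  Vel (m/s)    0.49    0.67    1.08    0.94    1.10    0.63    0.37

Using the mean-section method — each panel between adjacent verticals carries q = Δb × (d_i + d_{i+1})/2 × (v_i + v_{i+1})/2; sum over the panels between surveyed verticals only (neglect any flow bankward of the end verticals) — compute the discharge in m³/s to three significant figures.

6.28 m³/s

Panel 1-2: Δb = 3 m, d̄ = (0.11+0.25)/2 = 0.18, v̄ = (0.49+0.67)/2 = 0.58 → q = 3×0.18×0.58 = 0.3132 m³/s
Panel 2-3: Δb = 5.2 m, d̄ = (0.25+0.46)/2 = 0.355, v̄ = (0.67+1.08)/2 = 0.875 → q = 5.2×0.355×0.875 = 1.615 m³/s
Panel 3-4: Δb = 2.5 m, d̄ = (0.46+0.34)/2 = 0.4, v̄ = (1.08+0.94)/2 = 1.01 → q = 2.5×0.4×1.01 = 1.010 m³/s
Panel 4-5: Δb = 2.4 m, d̄ = (0.34+0.49)/2 = 0.415, v̄ = (0.94+1.10)/2 = 1.02 → q = 2.4×0.415×1.02 = 1.016 m³/s
Panel 5-6: Δb = 5.9 m, d̄ = (0.49+0.27)/2 = 0.38, v̄ = (1.10+0.63)/2 = 0.865 → q = 5.9×0.38×0.865 = 1.939 m³/s
Panel 6-7: Δb = 4.4 m, d̄ = (0.27+0.08)/2 = 0.175, v̄ = (0.63+0.37)/2 = 0.5 → q = 4.4×0.175×0.5 = 0.3850 m³/s
Q = Σ q = 6.279 m³/s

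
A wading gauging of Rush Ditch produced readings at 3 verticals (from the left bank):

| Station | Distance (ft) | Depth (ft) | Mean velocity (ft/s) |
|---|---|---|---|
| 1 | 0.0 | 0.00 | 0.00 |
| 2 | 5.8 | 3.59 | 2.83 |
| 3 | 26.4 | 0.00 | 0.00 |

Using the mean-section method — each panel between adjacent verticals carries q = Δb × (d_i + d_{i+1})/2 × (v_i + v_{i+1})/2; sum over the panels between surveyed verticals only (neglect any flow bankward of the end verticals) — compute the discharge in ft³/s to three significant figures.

Panel 1-2: Δb = 5.8 ft, d̄ = (0.00+3.59)/2 = 1.795, v̄ = (0.00+2.83)/2 = 1.415 → q = 5.8×1.795×1.415 = 14.73 ft³/s
Panel 2-3: Δb = 20.6 ft, d̄ = (3.59+0.00)/2 = 1.795, v̄ = (2.83+0.00)/2 = 1.415 → q = 20.6×1.795×1.415 = 52.32 ft³/s
Q = Σ q = 67.05 ft³/s

67.1 ft³/s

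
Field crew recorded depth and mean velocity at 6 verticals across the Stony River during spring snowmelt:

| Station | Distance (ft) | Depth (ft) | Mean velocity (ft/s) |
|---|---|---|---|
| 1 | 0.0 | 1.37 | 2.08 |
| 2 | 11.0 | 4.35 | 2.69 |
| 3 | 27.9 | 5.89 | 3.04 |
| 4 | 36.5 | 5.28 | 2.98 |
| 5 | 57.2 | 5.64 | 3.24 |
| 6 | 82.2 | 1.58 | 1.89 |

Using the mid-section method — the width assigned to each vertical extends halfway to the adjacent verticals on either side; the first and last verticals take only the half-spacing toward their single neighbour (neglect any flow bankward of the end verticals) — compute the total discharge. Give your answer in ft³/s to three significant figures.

w_1 = (11.0 − 0.0)/2 = 5.5 ft; q_1 = 2.08 × 1.37 × 5.5 = 15.67 ft³/s
w_2 = (27.9 − 0.0)/2 = 13.95 ft; q_2 = 2.69 × 4.35 × 13.95 = 163.2 ft³/s
w_3 = (36.5 − 11.0)/2 = 12.75 ft; q_3 = 3.04 × 5.89 × 12.75 = 228.3 ft³/s
w_4 = (57.2 − 27.9)/2 = 14.65 ft; q_4 = 2.98 × 5.28 × 14.65 = 230.5 ft³/s
w_5 = (82.2 − 36.5)/2 = 22.85 ft; q_5 = 3.24 × 5.64 × 22.85 = 417.6 ft³/s
w_6 = (82.2 − 57.2)/2 = 12.5 ft; q_6 = 1.89 × 1.58 × 12.5 = 37.33 ft³/s
Q = Σ qᵢ = 1093 ft³/s

1090 ft³/s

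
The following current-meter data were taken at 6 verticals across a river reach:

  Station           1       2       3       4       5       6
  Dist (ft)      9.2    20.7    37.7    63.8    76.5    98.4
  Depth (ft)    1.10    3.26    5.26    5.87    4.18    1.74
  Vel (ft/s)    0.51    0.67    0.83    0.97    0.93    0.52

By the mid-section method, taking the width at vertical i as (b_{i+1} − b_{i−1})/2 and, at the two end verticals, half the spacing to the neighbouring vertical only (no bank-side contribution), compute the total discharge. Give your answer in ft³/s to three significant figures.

w_1 = (20.7 − 9.2)/2 = 5.75 ft; q_1 = 0.51 × 1.10 × 5.75 = 3.226 ft³/s
w_2 = (37.7 − 9.2)/2 = 14.25 ft; q_2 = 0.67 × 3.26 × 14.25 = 31.12 ft³/s
w_3 = (63.8 − 20.7)/2 = 21.55 ft; q_3 = 0.83 × 5.26 × 21.55 = 94.08 ft³/s
w_4 = (76.5 − 37.7)/2 = 19.4 ft; q_4 = 0.97 × 5.87 × 19.4 = 110.5 ft³/s
w_5 = (98.4 − 63.8)/2 = 17.3 ft; q_5 = 0.93 × 4.18 × 17.3 = 67.25 ft³/s
w_6 = (98.4 − 76.5)/2 = 10.95 ft; q_6 = 0.52 × 1.74 × 10.95 = 9.908 ft³/s
Q = Σ qᵢ = 316.1 ft³/s

316 ft³/s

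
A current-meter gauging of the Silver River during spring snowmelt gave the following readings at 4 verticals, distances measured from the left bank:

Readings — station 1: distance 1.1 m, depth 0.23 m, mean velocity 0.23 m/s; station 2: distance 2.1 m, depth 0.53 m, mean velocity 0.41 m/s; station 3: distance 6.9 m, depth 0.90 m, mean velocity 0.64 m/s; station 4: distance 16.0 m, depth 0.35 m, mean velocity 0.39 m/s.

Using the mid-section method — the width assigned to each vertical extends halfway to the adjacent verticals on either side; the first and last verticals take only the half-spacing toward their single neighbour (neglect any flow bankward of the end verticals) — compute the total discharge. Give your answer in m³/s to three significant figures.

w_1 = (2.1 − 1.1)/2 = 0.5 m; q_1 = 0.23 × 0.23 × 0.5 = 0.02645 m³/s
w_2 = (6.9 − 1.1)/2 = 2.9 m; q_2 = 0.41 × 0.53 × 2.9 = 0.6302 m³/s
w_3 = (16.0 − 2.1)/2 = 6.95 m; q_3 = 0.64 × 0.90 × 6.95 = 4.003 m³/s
w_4 = (16.0 − 6.9)/2 = 4.55 m; q_4 = 0.39 × 0.35 × 4.55 = 0.6211 m³/s
Q = Σ qᵢ = 5.281 m³/s

5.28 m³/s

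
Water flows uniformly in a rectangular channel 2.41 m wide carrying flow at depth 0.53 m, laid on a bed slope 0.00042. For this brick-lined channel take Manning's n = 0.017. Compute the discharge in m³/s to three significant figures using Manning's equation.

A = b·y = 2.41 × 0.53 = 1.277 m²
P = b + 2y = 2.41 + 2×0.53 = 3.470 m
R = A/P = 1.277/3.470 = 0.3681 m
Q = (1/n)·A·R^(2/3)·S^(1/2) = (1/0.017) × 1.277 × 0.3681^(2/3) × 0.00042^(1/2) = 0.7909 m³/s

0.791 m³/s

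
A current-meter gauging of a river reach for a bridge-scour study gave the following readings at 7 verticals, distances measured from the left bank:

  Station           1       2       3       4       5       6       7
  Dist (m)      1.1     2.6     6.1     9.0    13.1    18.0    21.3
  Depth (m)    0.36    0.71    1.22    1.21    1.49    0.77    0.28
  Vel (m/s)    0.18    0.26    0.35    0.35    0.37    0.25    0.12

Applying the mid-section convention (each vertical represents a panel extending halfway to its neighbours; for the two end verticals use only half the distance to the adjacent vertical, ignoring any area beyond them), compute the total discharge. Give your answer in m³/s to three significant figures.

w_1 = (2.6 − 1.1)/2 = 0.75 m; q_1 = 0.18 × 0.36 × 0.75 = 0.04860 m³/s
w_2 = (6.1 − 1.1)/2 = 2.5 m; q_2 = 0.26 × 0.71 × 2.5 = 0.4615 m³/s
w_3 = (9.0 − 2.6)/2 = 3.2 m; q_3 = 0.35 × 1.22 × 3.2 = 1.366 m³/s
w_4 = (13.1 − 6.1)/2 = 3.5 m; q_4 = 0.35 × 1.21 × 3.5 = 1.482 m³/s
w_5 = (18.0 − 9.0)/2 = 4.5 m; q_5 = 0.37 × 1.49 × 4.5 = 2.481 m³/s
w_6 = (21.3 − 13.1)/2 = 4.1 m; q_6 = 0.25 × 0.77 × 4.1 = 0.7893 m³/s
w_7 = (21.3 − 18.0)/2 = 1.65 m; q_7 = 0.12 × 0.28 × 1.65 = 0.05544 m³/s
Q = Σ qᵢ = 6.684 m³/s

6.68 m³/s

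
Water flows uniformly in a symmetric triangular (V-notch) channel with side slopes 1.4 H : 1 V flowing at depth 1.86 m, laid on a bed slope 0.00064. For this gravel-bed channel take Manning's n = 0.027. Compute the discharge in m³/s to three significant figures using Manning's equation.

3.77 m³/s

A = z·y² = 1.4×1.86² = 4.843 m²
P = 2y√(1+z²) = 2×1.86×√(1+1.4²) = 6.400 m
R = A/P = 4.843/6.400 = 0.7568 m
Q = (1/n)·A·R^(2/3)·S^(1/2) = (1/0.027) × 4.843 × 0.7568^(2/3) × 0.00064^(1/2) = 3.769 m³/s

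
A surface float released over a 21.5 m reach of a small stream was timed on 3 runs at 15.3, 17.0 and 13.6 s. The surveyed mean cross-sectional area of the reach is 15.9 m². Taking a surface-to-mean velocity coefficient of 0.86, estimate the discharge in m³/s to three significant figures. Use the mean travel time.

19.2 m³/s

t̄ = (15.3 + 17.0 + 13.6) / 3 = 15.3 s
v_surface = L / t̄ = 21.5 / 15.3 = 1.405 m/s
v_mean = 0.86 × 1.405 = 1.208 m/s
Q = A × v_mean = 15.9 × 1.208 = 19.22 m³/s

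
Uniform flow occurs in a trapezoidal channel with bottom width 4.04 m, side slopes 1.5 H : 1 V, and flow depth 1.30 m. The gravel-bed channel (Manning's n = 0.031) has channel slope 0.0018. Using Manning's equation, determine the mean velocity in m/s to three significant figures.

1.27 m/s

A = (b + z·y)·y = (4.04 + 1.5×1.30)×1.30 = 7.787 m²
P = b + 2y√(1+z²) = 4.04 + 2×1.30×√(1+1.5²) = 8.727 m
R = A/P = 7.787/8.727 = 0.8923 m
Q = (1/n)·A·R^(2/3)·S^(1/2) = (1/0.031) × 7.787 × 0.8923^(2/3) × 0.0018^(1/2) = 9.877 m³/s
V = Q/A = 9.877/7.787 = 1.268 m/s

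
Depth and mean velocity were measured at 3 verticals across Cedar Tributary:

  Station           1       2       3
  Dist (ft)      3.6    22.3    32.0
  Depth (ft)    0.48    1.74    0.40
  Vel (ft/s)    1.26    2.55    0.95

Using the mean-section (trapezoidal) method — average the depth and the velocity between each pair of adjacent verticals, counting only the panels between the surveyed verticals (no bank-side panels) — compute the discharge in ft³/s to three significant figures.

Panel 1-2: Δb = 18.7 ft, d̄ = (0.48+1.74)/2 = 1.11, v̄ = (1.26+2.55)/2 = 1.905 → q = 18.7×1.11×1.905 = 39.54 ft³/s
Panel 2-3: Δb = 9.7 ft, d̄ = (1.74+0.40)/2 = 1.07, v̄ = (2.55+0.95)/2 = 1.75 → q = 9.7×1.07×1.75 = 18.16 ft³/s
Q = Σ q = 57.71 ft³/s

57.7 ft³/s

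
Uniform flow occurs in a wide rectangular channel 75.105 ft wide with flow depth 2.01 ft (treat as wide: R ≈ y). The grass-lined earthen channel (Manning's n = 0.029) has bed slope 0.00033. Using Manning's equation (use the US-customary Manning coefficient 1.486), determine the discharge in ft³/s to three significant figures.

224 ft³/s

A = b·y = 75.105 × 2.01 = 151.0 ft²
Wide channel: R ≈ y = 2.01 ft
Q = (1.486/n)·A·R^(2/3)·S^(1/2) = (1.486/0.029) × 151.0 × 2.010^(2/3) × 0.00033^(1/2) = 223.8 ft³/s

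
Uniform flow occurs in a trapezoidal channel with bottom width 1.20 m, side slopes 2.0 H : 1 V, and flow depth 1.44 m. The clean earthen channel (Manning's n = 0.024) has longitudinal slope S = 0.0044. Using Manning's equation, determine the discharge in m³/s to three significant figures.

13.6 m³/s

A = (b + z·y)·y = (1.20 + 2.0×1.44)×1.44 = 5.875 m²
P = b + 2y√(1+z²) = 1.20 + 2×1.44×√(1+2.0²) = 7.640 m
R = A/P = 5.875/7.640 = 0.7690 m
Q = (1/n)·A·R^(2/3)·S^(1/2) = (1/0.024) × 5.875 × 0.7690^(2/3) × 0.0044^(1/2) = 13.63 m³/s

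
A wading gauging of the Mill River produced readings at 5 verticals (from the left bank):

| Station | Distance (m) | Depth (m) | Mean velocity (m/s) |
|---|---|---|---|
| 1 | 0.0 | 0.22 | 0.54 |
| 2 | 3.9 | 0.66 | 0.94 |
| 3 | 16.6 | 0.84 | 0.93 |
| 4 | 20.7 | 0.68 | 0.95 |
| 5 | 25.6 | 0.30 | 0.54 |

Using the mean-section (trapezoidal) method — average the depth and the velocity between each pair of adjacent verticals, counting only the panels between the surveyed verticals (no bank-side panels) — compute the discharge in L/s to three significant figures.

14900 L/s

Panel 1-2: Δb = 3.9 m, d̄ = (0.22+0.66)/2 = 0.44, v̄ = (0.54+0.94)/2 = 0.74 → q = 3.9×0.44×0.74 = 1.270 m³/s
Panel 2-3: Δb = 12.7 m, d̄ = (0.66+0.84)/2 = 0.75, v̄ = (0.94+0.93)/2 = 0.935 → q = 12.7×0.75×0.935 = 8.906 m³/s
Panel 3-4: Δb = 4.1 m, d̄ = (0.84+0.68)/2 = 0.76, v̄ = (0.93+0.95)/2 = 0.94 → q = 4.1×0.76×0.94 = 2.929 m³/s
Panel 4-5: Δb = 4.9 m, d̄ = (0.68+0.30)/2 = 0.49, v̄ = (0.95+0.54)/2 = 0.745 → q = 4.9×0.49×0.745 = 1.789 m³/s
Q = Σ q = 14.89 m³/s
= 14.89 × 1000 = 14890 L/s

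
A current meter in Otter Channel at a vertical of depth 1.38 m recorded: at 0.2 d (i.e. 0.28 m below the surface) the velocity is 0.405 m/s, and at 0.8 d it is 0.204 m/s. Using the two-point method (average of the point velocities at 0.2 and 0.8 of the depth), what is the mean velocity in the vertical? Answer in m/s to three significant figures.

0.305 m/s

v̄ = (0.405 + 0.204) / 2 = 0.3045 m/s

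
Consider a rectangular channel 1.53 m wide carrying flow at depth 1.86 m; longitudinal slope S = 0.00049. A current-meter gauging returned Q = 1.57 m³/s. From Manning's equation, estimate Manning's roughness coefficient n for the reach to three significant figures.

0.0267

A = b·y = 1.53 × 1.86 = 2.846 m²
P = b + 2y = 1.53 + 2×1.86 = 5.250 m
R = A/P = 2.846/5.250 = 0.5421 m
n = (1/Q)·A·R^(2/3)·S^(1/2) = (1/1.57) × 2.846 × 0.6648 × 0.02214 = 0.02667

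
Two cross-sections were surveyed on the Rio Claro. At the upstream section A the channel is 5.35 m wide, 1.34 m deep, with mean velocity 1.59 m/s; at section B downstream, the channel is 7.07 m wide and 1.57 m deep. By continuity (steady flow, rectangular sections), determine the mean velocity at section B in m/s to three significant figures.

1.03 m/s

Q = A₁V₁ = (5.35×1.34) × 1.59 = 11.40 m³/s
A₂ = 7.07 × 1.57 = 11.10 m²
V₂ = Q/A₂ = 11.40/11.10 = 1.027 m/s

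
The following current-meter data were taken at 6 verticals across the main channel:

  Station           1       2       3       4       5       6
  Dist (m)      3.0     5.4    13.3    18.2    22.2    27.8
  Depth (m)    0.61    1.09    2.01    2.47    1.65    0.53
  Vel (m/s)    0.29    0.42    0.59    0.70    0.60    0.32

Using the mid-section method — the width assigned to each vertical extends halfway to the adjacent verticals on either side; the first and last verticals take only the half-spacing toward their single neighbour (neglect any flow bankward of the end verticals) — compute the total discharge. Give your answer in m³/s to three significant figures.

w_1 = (5.4 − 3.0)/2 = 1.2 m; q_1 = 0.29 × 0.61 × 1.2 = 0.2123 m³/s
w_2 = (13.3 − 3.0)/2 = 5.15 m; q_2 = 0.42 × 1.09 × 5.15 = 2.358 m³/s
w_3 = (18.2 − 5.4)/2 = 6.4 m; q_3 = 0.59 × 2.01 × 6.4 = 7.590 m³/s
w_4 = (22.2 − 13.3)/2 = 4.45 m; q_4 = 0.70 × 2.47 × 4.45 = 7.694 m³/s
w_5 = (27.8 − 18.2)/2 = 4.8 m; q_5 = 0.60 × 1.65 × 4.8 = 4.752 m³/s
w_6 = (27.8 − 22.2)/2 = 2.8 m; q_6 = 0.32 × 0.53 × 2.8 = 0.4749 m³/s
Q = Σ qᵢ = 23.08 m³/s

23.1 m³/s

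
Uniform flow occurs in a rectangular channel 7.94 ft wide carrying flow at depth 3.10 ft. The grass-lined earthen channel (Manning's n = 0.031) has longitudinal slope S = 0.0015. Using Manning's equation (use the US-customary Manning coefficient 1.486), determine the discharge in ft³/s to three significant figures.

A = b·y = 7.94 × 3.10 = 24.61 ft²
P = b + 2y = 7.94 + 2×3.10 = 14.14 ft
R = A/P = 24.61/14.14 = 1.741 ft
Q = (1.486/n)·A·R^(2/3)·S^(1/2) = (1.486/0.031) × 24.61 × 1.741^(2/3) × 0.0015^(1/2) = 66.13 ft³/s

66.1 ft³/s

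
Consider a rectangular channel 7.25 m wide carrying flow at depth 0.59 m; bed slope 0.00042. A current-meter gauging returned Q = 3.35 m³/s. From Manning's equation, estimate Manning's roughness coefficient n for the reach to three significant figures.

0.0166

A = b·y = 7.25 × 0.59 = 4.278 m²
P = b + 2y = 7.25 + 2×0.59 = 8.430 m
R = A/P = 4.278/8.430 = 0.5074 m
n = (1/Q)·A·R^(2/3)·S^(1/2) = (1/3.35) × 4.278 × 0.6362 × 0.02049 = 0.01665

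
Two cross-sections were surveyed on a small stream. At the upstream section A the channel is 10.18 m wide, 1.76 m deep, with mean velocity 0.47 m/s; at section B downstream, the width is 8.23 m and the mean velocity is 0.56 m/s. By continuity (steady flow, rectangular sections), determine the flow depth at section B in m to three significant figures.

1.83 m

Q = A₁V₁ = (10.18×1.76) × 0.47 = 8.421 m³/s
d₂ = Q/(b₂ V₂) = 8.421/(8.23×0.56) = 1.827 m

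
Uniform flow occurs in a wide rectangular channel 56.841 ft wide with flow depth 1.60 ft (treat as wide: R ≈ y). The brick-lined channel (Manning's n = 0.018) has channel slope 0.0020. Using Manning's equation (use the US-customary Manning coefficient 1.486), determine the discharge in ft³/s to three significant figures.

459 ft³/s

A = b·y = 56.841 × 1.60 = 90.95 ft²
Wide channel: R ≈ y = 1.60 ft
Q = (1.486/n)·A·R^(2/3)·S^(1/2) = (1.486/0.018) × 90.95 × 1.600^(2/3) × 0.0020^(1/2) = 459.3 ft³/s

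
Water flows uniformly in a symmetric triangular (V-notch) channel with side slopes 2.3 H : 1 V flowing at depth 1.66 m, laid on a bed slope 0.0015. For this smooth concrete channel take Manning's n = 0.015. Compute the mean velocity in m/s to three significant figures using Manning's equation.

2.15 m/s

A = z·y² = 2.3×1.66² = 6.338 m²
P = 2y√(1+z²) = 2×1.66×√(1+2.3²) = 8.327 m
R = A/P = 6.338/8.327 = 0.7612 m
Q = (1/n)·A·R^(2/3)·S^(1/2) = (1/0.015) × 6.338 × 0.7612^(2/3) × 0.0015^(1/2) = 13.64 m³/s
V = Q/A = 13.64/6.338 = 2.152 m/s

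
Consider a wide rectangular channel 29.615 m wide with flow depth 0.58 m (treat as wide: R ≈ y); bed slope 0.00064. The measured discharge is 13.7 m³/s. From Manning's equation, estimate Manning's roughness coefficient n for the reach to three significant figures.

A = b·y = 29.615 × 0.58 = 17.18 m²
Wide channel: R ≈ y = 0.58 m
n = (1/Q)·A·R^(2/3)·S^(1/2) = (1/13.7) × 17.18 × 0.6955 × 0.02530 = 0.02206

0.0221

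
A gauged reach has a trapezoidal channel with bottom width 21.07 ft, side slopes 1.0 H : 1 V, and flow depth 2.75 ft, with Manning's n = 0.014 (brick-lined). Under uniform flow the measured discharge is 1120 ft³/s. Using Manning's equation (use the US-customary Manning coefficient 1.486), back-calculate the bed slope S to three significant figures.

0.00869

A = (b + z·y)·y = (21.07 + 1.0×2.75)×2.75 = 65.51 ft²
P = b + 2y√(1+z²) = 21.07 + 2×2.75×√(1+1.0²) = 28.85 ft
R = A/P = 65.51/28.85 = 2.271 ft
S = (Q·n / (1.486·A·R^(2/3)))² = (1120×0.014 / (1.486×65.51×1.728))² = 0.008694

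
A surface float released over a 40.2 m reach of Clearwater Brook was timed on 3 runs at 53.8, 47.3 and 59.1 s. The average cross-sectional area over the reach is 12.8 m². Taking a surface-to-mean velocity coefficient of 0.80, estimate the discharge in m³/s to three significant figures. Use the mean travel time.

7.71 m³/s

t̄ = (53.8 + 47.3 + 59.1) / 3 = 53.4 s
v_surface = L / t̄ = 40.2 / 53.4 = 0.7528 m/s
v_mean = 0.80 × 0.7528 = 0.6022 m/s
Q = A × v_mean = 12.8 × 0.6022 = 7.709 m³/s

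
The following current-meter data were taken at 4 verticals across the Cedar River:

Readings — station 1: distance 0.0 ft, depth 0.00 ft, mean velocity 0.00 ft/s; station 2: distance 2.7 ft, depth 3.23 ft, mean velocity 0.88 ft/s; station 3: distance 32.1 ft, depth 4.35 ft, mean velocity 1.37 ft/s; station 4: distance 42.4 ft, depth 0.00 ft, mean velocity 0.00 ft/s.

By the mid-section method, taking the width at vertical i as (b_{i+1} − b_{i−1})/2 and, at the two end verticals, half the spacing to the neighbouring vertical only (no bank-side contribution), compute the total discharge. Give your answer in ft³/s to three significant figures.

w_2 = (32.1 − 0.0)/2 = 16.05 ft; q_2 = 0.88 × 3.23 × 16.05 = 45.62 ft³/s
w_3 = (42.4 − 2.7)/2 = 19.85 ft; q_3 = 1.37 × 4.35 × 19.85 = 118.3 ft³/s
Stations 1, 4 contribute zero (depth or velocity is 0).
Q = Σ qᵢ = 163.9 ft³/s

164 ft³/s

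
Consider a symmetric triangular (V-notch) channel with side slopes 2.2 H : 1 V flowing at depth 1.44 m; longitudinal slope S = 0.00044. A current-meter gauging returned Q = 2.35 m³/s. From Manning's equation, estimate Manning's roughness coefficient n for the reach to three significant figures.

A = z·y² = 2.2×1.44² = 4.562 m²
P = 2y√(1+z²) = 2×1.44×√(1+2.2²) = 6.960 m
R = A/P = 4.562/6.960 = 0.6555 m
n = (1/Q)·A·R^(2/3)·S^(1/2) = (1/2.35) × 4.562 × 0.7546 × 0.02098 = 0.03073

0.0307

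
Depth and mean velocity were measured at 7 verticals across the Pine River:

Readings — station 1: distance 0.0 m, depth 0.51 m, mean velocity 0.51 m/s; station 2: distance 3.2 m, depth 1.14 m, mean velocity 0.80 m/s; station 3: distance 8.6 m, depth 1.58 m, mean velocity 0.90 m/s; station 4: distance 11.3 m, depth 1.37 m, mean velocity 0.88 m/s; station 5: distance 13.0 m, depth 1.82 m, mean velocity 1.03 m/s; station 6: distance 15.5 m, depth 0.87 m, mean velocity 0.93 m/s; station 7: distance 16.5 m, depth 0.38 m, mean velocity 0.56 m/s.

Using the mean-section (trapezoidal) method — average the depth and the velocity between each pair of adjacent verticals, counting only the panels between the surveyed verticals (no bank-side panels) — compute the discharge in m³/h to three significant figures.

64300 m³/h

Panel 1-2: Δb = 3.2 m, d̄ = (0.51+1.14)/2 = 0.825, v̄ = (0.51+0.80)/2 = 0.655 → q = 3.2×0.825×0.655 = 1.729 m³/s
Panel 2-3: Δb = 5.4 m, d̄ = (1.14+1.58)/2 = 1.36, v̄ = (0.80+0.90)/2 = 0.85 → q = 5.4×1.36×0.85 = 6.242 m³/s
Panel 3-4: Δb = 2.7 m, d̄ = (1.58+1.37)/2 = 1.475, v̄ = (0.90+0.88)/2 = 0.89 → q = 2.7×1.475×0.89 = 3.544 m³/s
Panel 4-5: Δb = 1.7 m, d̄ = (1.37+1.82)/2 = 1.595, v̄ = (0.88+1.03)/2 = 0.955 → q = 1.7×1.595×0.955 = 2.589 m³/s
Panel 5-6: Δb = 2.5 m, d̄ = (1.82+0.87)/2 = 1.345, v̄ = (1.03+0.93)/2 = 0.98 → q = 2.5×1.345×0.98 = 3.295 m³/s
Panel 6-7: Δb = 1 m, d̄ = (0.87+0.38)/2 = 0.625, v̄ = (0.93+0.56)/2 = 0.745 → q = 1×0.625×0.745 = 0.4656 m³/s
Q = Σ q = 17.87 m³/s
= 17.87 × 3600 = 64320 m³/h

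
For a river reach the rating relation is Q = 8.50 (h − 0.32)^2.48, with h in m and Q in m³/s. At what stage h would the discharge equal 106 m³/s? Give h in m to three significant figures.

3.09 m

h − h₀ = (Q/C)^(1/b) = (106/8.50)^(1/2.48) = 2.766 m
h = 0.32 + 2.766 = 3.086 m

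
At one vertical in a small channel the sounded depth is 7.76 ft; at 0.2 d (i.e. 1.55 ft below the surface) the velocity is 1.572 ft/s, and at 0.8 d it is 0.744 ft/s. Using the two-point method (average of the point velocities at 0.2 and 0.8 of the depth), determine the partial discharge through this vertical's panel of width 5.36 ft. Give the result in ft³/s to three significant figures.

v̄ = (1.572 + 0.744) / 2 = 1.158 ft/s
q = v̄ × d × w = 1.158 × 7.76 × 5.36 = 48.17 ft³/s

48.2 ft³/s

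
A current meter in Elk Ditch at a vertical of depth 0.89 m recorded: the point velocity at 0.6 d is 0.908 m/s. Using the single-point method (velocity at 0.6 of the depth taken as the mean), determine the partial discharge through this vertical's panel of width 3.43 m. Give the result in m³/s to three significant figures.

v̄ = v₀.₆ = 0.908 m/s
q = v̄ × d × w = 0.9080 × 0.89 × 3.43 = 2.772 m³/s

2.77 m³/s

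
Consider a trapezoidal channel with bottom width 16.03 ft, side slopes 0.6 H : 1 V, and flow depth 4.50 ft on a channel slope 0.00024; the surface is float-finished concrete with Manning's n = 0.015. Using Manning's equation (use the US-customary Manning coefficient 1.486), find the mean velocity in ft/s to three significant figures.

3.32 ft/s

A = (b + z·y)·y = (16.03 + 0.6×4.50)×4.50 = 84.29 ft²
P = b + 2y√(1+z²) = 16.03 + 2×4.50×√(1+0.6²) = 26.53 ft
R = A/P = 84.29/26.53 = 3.177 ft
Q = (1.486/n)·A·R^(2/3)·S^(1/2) = (1.486/0.015) × 84.29 × 3.177^(2/3) × 0.00024^(1/2) = 279.6 ft³/s
V = Q/A = 279.6/84.29 = 3.317 ft/s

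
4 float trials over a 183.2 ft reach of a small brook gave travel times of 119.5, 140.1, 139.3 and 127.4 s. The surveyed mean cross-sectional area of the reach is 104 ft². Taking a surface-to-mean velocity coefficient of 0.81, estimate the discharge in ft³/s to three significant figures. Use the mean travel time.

t̄ = (119.5 + 140.1 + 139.3 + 127.4) / 4 = 131.575 s
v_surface = L / t̄ = 183.2 / 131.575 = 1.392 ft/s
v_mean = 0.81 × 1.392 = 1.128 ft/s
Q = A × v_mean = 104 × 1.128 = 117.3 ft³/s

117 ft³/s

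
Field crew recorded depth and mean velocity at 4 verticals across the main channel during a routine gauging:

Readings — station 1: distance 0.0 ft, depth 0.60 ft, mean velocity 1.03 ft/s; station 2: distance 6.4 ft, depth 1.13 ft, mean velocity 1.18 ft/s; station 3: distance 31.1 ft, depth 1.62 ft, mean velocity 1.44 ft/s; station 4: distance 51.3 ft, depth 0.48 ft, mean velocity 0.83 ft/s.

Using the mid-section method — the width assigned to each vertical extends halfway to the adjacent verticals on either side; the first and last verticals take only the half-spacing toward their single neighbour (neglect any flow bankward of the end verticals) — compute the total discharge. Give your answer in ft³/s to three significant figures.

w_1 = (6.4 − 0.0)/2 = 3.2 ft; q_1 = 1.03 × 0.60 × 3.2 = 1.978 ft³/s
w_2 = (31.1 − 0.0)/2 = 15.55 ft; q_2 = 1.18 × 1.13 × 15.55 = 20.73 ft³/s
w_3 = (51.3 − 6.4)/2 = 22.45 ft; q_3 = 1.44 × 1.62 × 22.45 = 52.37 ft³/s
w_4 = (51.3 − 31.1)/2 = 10.1 ft; q_4 = 0.83 × 0.48 × 10.1 = 4.024 ft³/s
Q = Σ qᵢ = 79.11 ft³/s

79.1 ft³/s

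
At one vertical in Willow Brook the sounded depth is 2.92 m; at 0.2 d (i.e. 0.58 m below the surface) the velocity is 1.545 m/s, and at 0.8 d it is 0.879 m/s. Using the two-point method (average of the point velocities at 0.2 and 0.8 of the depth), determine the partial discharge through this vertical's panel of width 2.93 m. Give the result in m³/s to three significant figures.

v̄ = (1.545 + 0.879) / 2 = 1.212 m/s
q = v̄ × d × w = 1.212 × 2.92 × 2.93 = 10.37 m³/s

10.4 m³/s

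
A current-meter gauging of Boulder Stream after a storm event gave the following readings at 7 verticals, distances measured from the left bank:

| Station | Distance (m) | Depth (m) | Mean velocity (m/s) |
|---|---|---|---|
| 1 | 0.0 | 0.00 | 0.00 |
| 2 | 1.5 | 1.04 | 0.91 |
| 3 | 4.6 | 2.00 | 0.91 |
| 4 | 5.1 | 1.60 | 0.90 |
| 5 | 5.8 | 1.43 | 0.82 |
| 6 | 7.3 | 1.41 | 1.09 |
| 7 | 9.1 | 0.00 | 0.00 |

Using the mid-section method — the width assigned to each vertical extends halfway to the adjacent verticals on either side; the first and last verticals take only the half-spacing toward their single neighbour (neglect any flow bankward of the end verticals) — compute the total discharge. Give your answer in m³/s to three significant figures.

w_2 = (4.6 − 0.0)/2 = 2.3 m; q_2 = 0.91 × 1.04 × 2.3 = 2.177 m³/s
w_3 = (5.1 − 1.5)/2 = 1.8 m; q_3 = 0.91 × 2.00 × 1.8 = 3.276 m³/s
w_4 = (5.8 − 4.6)/2 = 0.6 m; q_4 = 0.90 × 1.60 × 0.6 = 0.8640 m³/s
w_5 = (7.3 − 5.1)/2 = 1.1 m; q_5 = 0.82 × 1.43 × 1.1 = 1.290 m³/s
w_6 = (9.1 − 5.8)/2 = 1.65 m; q_6 = 1.09 × 1.41 × 1.65 = 2.536 m³/s
Stations 1, 7 contribute zero (depth or velocity is 0).
Q = Σ qᵢ = 10.14 m³/s

10.1 m³/s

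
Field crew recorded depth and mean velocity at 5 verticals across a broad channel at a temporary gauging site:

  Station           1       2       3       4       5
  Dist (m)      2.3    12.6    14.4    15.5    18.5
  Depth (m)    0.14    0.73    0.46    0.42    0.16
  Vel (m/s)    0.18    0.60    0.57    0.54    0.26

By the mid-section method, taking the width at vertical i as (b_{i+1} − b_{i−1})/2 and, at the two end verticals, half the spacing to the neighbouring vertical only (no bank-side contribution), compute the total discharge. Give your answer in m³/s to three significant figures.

3.69 m³/s

w_1 = (12.6 − 2.3)/2 = 5.15 m; q_1 = 0.18 × 0.14 × 5.15 = 0.1298 m³/s
w_2 = (14.4 − 2.3)/2 = 6.05 m; q_2 = 0.60 × 0.73 × 6.05 = 2.650 m³/s
w_3 = (15.5 − 12.6)/2 = 1.45 m; q_3 = 0.57 × 0.46 × 1.45 = 0.3802 m³/s
w_4 = (18.5 − 14.4)/2 = 2.05 m; q_4 = 0.54 × 0.42 × 2.05 = 0.4649 m³/s
w_5 = (18.5 − 15.5)/2 = 1.5 m; q_5 = 0.26 × 0.16 × 1.5 = 0.06240 m³/s
Q = Σ qᵢ = 3.687 m³/s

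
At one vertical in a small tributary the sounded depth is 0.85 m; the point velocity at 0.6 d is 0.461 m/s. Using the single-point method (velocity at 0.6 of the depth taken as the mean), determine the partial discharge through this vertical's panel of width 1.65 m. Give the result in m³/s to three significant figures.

v̄ = v₀.₆ = 0.461 m/s
q = v̄ × d × w = 0.4610 × 0.85 × 1.65 = 0.6466 m³/s

0.647 m³/s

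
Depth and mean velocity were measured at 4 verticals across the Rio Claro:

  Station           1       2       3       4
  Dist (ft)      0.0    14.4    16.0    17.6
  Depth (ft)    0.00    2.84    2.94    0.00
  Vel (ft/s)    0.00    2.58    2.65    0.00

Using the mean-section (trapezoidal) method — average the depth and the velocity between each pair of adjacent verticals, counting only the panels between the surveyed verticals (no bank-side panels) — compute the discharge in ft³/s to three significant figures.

Panel 1-2: Δb = 14.4 ft, d̄ = (0.00+2.84)/2 = 1.42, v̄ = (0.00+2.58)/2 = 1.29 → q = 14.4×1.42×1.29 = 26.38 ft³/s
Panel 2-3: Δb = 1.6 ft, d̄ = (2.84+2.94)/2 = 2.89, v̄ = (2.58+2.65)/2 = 2.615 → q = 1.6×2.89×2.615 = 12.09 ft³/s
Panel 3-4: Δb = 1.6 ft, d̄ = (2.94+0.00)/2 = 1.47, v̄ = (2.65+0.00)/2 = 1.325 → q = 1.6×1.47×1.325 = 3.116 ft³/s
Q = Σ q = 41.59 ft³/s

41.6 ft³/s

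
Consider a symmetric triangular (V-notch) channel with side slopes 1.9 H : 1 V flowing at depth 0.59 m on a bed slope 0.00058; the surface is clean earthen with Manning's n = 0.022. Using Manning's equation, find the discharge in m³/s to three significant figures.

A = z·y² = 1.9×0.59² = 0.6614 m²
P = 2y√(1+z²) = 2×0.59×√(1+1.9²) = 2.534 m
R = A/P = 0.6614/2.534 = 0.2611 m
Q = (1/n)·A·R^(2/3)·S^(1/2) = (1/0.022) × 0.6614 × 0.2611^(2/3) × 0.00058^(1/2) = 0.2957 m³/s

0.296 m³/s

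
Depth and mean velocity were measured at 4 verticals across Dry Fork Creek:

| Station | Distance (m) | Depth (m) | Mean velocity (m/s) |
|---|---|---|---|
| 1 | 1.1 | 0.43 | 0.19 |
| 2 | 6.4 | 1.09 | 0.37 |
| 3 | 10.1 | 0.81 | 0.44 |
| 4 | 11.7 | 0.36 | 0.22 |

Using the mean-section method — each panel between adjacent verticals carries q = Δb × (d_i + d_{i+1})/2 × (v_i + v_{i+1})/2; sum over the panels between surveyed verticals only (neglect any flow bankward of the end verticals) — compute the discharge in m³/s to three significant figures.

2.86 m³/s

Panel 1-2: Δb = 5.3 m, d̄ = (0.43+1.09)/2 = 0.76, v̄ = (0.19+0.37)/2 = 0.28 → q = 5.3×0.76×0.28 = 1.128 m³/s
Panel 2-3: Δb = 3.7 m, d̄ = (1.09+0.81)/2 = 0.95, v̄ = (0.37+0.44)/2 = 0.405 → q = 3.7×0.95×0.405 = 1.424 m³/s
Panel 3-4: Δb = 1.6 m, d̄ = (0.81+0.36)/2 = 0.585, v̄ = (0.44+0.22)/2 = 0.33 → q = 1.6×0.585×0.33 = 0.3089 m³/s
Q = Σ q = 2.860 m³/s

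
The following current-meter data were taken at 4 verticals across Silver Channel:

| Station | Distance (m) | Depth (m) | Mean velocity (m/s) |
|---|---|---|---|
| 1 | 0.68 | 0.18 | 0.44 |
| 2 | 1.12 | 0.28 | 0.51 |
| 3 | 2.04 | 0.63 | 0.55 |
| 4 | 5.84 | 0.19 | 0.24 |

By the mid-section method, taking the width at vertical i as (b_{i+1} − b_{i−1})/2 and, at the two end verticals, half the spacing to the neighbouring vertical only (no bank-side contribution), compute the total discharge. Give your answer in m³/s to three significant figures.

w_1 = (1.12 − 0.68)/2 = 0.22 m; q_1 = 0.44 × 0.18 × 0.22 = 0.01742 m³/s
w_2 = (2.04 − 0.68)/2 = 0.68 m; q_2 = 0.51 × 0.28 × 0.68 = 0.09710 m³/s
w_3 = (5.84 − 1.12)/2 = 2.36 m; q_3 = 0.55 × 0.63 × 2.36 = 0.8177 m³/s
w_4 = (5.84 − 2.04)/2 = 1.9 m; q_4 = 0.24 × 0.19 × 1.9 = 0.08664 m³/s
Q = Σ qᵢ = 1.019 m³/s

1.02 m³/s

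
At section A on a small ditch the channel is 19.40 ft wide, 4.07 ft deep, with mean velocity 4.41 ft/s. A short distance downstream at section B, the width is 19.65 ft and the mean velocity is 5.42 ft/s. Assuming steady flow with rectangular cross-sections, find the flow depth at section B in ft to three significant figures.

3.27 ft

Q = A₁V₁ = (19.40×4.07) × 4.41 = 348.2 ft³/s
d₂ = Q/(b₂ V₂) = 348.2/(19.65×5.42) = 3.269 ft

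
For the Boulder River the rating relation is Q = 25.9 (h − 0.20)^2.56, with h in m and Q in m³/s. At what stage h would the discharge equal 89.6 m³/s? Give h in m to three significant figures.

h − h₀ = (Q/C)^(1/b) = (89.6/25.9)^(1/2.56) = 1.624 m
h = 0.20 + 1.624 = 1.824 m

1.82 m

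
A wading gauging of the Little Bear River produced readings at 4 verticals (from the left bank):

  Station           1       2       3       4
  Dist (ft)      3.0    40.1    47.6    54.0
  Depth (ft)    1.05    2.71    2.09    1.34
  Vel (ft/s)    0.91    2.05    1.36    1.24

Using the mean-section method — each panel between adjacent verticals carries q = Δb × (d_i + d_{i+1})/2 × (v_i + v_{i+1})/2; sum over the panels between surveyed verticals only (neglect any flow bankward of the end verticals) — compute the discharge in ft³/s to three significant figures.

Panel 1-2: Δb = 37.1 ft, d̄ = (1.05+2.71)/2 = 1.88, v̄ = (0.91+2.05)/2 = 1.48 → q = 37.1×1.88×1.48 = 103.2 ft³/s
Panel 2-3: Δb = 7.5 ft, d̄ = (2.71+2.09)/2 = 2.4, v̄ = (2.05+1.36)/2 = 1.705 → q = 7.5×2.4×1.705 = 30.69 ft³/s
Panel 3-4: Δb = 6.4 ft, d̄ = (2.09+1.34)/2 = 1.715, v̄ = (1.36+1.24)/2 = 1.3 → q = 6.4×1.715×1.3 = 14.27 ft³/s
Q = Σ q = 148.2 ft³/s

148 ft³/s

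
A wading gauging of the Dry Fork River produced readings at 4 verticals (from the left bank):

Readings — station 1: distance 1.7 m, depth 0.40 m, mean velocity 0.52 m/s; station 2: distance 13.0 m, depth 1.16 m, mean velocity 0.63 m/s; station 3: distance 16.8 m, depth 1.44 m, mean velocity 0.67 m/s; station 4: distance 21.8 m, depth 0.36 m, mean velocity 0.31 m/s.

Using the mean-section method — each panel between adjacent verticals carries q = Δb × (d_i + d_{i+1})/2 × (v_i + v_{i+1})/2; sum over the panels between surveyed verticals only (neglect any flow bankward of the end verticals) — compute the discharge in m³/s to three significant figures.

10.5 m³/s

Panel 1-2: Δb = 11.3 m, d̄ = (0.40+1.16)/2 = 0.78, v̄ = (0.52+0.63)/2 = 0.575 → q = 11.3×0.78×0.575 = 5.068 m³/s
Panel 2-3: Δb = 3.8 m, d̄ = (1.16+1.44)/2 = 1.3, v̄ = (0.63+0.67)/2 = 0.65 → q = 3.8×1.3×0.65 = 3.211 m³/s
Panel 3-4: Δb = 5 m, d̄ = (1.44+0.36)/2 = 0.9, v̄ = (0.67+0.31)/2 = 0.49 → q = 5×0.9×0.49 = 2.205 m³/s
Q = Σ q = 10.48 m³/s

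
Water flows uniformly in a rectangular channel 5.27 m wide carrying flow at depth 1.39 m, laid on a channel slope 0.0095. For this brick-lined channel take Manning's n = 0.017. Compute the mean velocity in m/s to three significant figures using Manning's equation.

A = b·y = 5.27 × 1.39 = 7.325 m²
P = b + 2y = 5.27 + 2×1.39 = 8.050 m
R = A/P = 7.325/8.050 = 0.9100 m
Q = (1/n)·A·R^(2/3)·S^(1/2) = (1/0.017) × 7.325 × 0.9100^(2/3) × 0.0095^(1/2) = 39.44 m³/s
V = Q/A = 39.44/7.325 = 5.384 m/s

5.38 m/s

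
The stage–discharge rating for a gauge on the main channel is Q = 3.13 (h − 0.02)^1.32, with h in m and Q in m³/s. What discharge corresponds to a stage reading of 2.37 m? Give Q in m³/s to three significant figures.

Q = 3.13 × (2.37 − 0.02)^1.32 = 3.13 × 2.35^1.32 = 9.668 m³/s

9.67 m³/s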